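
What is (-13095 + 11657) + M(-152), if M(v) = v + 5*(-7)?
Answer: -1625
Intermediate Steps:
M(v) = -35 + v (M(v) = v - 35 = -35 + v)
(-13095 + 11657) + M(-152) = (-13095 + 11657) + (-35 - 152) = -1438 - 187 = -1625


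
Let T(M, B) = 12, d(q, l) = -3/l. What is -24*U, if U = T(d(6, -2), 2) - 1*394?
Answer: 9168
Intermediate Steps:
U = -382 (U = 12 - 1*394 = 12 - 394 = -382)
-24*U = -24*(-382) = 9168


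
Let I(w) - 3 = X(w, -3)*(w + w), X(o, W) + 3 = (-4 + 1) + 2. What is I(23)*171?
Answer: -30951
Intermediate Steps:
X(o, W) = -4 (X(o, W) = -3 + ((-4 + 1) + 2) = -3 + (-3 + 2) = -3 - 1 = -4)
I(w) = 3 - 8*w (I(w) = 3 - 4*(w + w) = 3 - 8*w)
I(23)*171 = (3 - 8*23)*171 = (3 - 184)*171 = -181*171 = -30951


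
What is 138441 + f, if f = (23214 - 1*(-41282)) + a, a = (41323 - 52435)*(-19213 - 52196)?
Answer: 793699745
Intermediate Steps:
a = 793496808 (a = -11112*(-71409) = 793496808)
f = 793561304 (f = (23214 - 1*(-41282)) + 793496808 = (23214 + 41282) + 793496808 = 64496 + 793496808 = 793561304)
138441 + f = 138441 + 793561304 = 793699745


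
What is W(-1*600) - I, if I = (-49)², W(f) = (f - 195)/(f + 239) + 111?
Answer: -825895/361 ≈ -2287.8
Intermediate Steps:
W(f) = 111 + (-195 + f)/(239 + f) (W(f) = (-195 + f)/(239 + f) + 111 = 111 + (-195 + f)/(239 + f))
I = 2401
W(-1*600) - I = 14*(1881 + 8*(-1*600))/(239 - 1*600) - 1*2401 = 14*(1881 + 8*(-600))/(239 - 600) - 2401 = 14*(1881 - 4800)/(-361) - 2401 = 14*(-1/361)*(-2919) - 2401 = 40866/361 - 2401 = -825895/361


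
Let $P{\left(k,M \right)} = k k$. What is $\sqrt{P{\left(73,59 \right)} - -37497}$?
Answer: $7 \sqrt{874} \approx 206.94$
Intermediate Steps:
$P{\left(k,M \right)} = k^{2}$
$\sqrt{P{\left(73,59 \right)} - -37497} = \sqrt{73^{2} - -37497} = \sqrt{5329 + 37497} = \sqrt{42826} = 7 \sqrt{874}$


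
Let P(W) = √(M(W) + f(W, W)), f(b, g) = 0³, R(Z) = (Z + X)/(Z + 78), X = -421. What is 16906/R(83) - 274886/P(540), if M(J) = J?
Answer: -1360933/169 - 137443*√15/45 ≈ -19882.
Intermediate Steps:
R(Z) = (-421 + Z)/(78 + Z) (R(Z) = (Z - 421)/(Z + 78) = (-421 + Z)/(78 + Z))
f(b, g) = 0
P(W) = √W (P(W) = √(W + 0) = √W)
16906/R(83) - 274886/P(540) = 16906/(((-421 + 83)/(78 + 83))) - 274886*√15/90 = 16906/((-338/161)) - 274886*√15/90 = 16906/(((1/161)*(-338))) - 137443*√15/45 = 16906/(-338/161) - 137443*√15/45 = 16906*(-161/338) - 137443*√15/45 = -1360933/169 - 137443*√15/45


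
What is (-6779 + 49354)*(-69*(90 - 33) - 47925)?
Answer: -2207854350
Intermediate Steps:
(-6779 + 49354)*(-69*(90 - 33) - 47925) = 42575*(-69*57 - 47925) = 42575*(-3933 - 47925) = 42575*(-51858) = -2207854350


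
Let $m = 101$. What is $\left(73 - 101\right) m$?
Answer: $-2828$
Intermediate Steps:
$\left(73 - 101\right) m = \left(73 - 101\right) 101 = \left(-28\right) 101 = -2828$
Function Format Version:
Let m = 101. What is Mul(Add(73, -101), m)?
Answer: -2828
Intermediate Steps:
Mul(Add(73, -101), m) = Mul(Add(73, -101), 101) = Mul(-28, 101) = -2828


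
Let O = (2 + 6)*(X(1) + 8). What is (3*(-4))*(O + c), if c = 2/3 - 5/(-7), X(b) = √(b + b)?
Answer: -5492/7 - 96*√2 ≈ -920.34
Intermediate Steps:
X(b) = √2*√b (X(b) = √(2*b) = √2*√b)
O = 64 + 8*√2 (O = (2 + 6)*(√2*√1 + 8) = 8*(√2*1 + 8) = 8*(√2 + 8) = 8*(8 + √2) = 64 + 8*√2 ≈ 75.314)
c = 29/21 (c = 2*(⅓) - 5*(-⅐) = ⅔ + 5/7 = 29/21 ≈ 1.3810)
(3*(-4))*(O + c) = (3*(-4))*((64 + 8*√2) + 29/21) = -12*(1373/21 + 8*√2) = -5492/7 - 96*√2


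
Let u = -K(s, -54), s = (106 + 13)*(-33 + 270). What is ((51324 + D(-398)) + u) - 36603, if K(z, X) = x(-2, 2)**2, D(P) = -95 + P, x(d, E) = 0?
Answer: 14228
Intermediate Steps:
s = 28203 (s = 119*237 = 28203)
K(z, X) = 0 (K(z, X) = 0**2 = 0)
u = 0 (u = -1*0 = 0)
((51324 + D(-398)) + u) - 36603 = ((51324 + (-95 - 398)) + 0) - 36603 = ((51324 - 493) + 0) - 36603 = (50831 + 0) - 36603 = 50831 - 36603 = 14228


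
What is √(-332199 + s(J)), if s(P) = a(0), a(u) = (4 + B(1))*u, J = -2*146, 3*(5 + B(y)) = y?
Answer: 3*I*√36911 ≈ 576.37*I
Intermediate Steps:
B(y) = -5 + y/3
J = -292
a(u) = -2*u/3 (a(u) = (4 + (-5 + (⅓)*1))*u = (4 + (-5 + ⅓))*u = (4 - 14/3)*u = -2*u/3)
s(P) = 0 (s(P) = -⅔*0 = 0)
√(-332199 + s(J)) = √(-332199 + 0) = √(-332199) = 3*I*√36911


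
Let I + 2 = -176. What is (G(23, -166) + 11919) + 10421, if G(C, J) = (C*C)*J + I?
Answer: -65652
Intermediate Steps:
I = -178 (I = -2 - 176 = -178)
G(C, J) = -178 + J*C² (G(C, J) = (C*C)*J - 178 = C²*J - 178 = J*C² - 178 = -178 + J*C²)
(G(23, -166) + 11919) + 10421 = ((-178 - 166*23²) + 11919) + 10421 = ((-178 - 166*529) + 11919) + 10421 = ((-178 - 87814) + 11919) + 10421 = (-87992 + 11919) + 10421 = -76073 + 10421 = -65652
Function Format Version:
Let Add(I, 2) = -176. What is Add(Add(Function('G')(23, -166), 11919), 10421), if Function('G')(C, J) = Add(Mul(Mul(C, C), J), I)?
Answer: -65652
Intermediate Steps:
I = -178 (I = Add(-2, -176) = -178)
Function('G')(C, J) = Add(-178, Mul(J, Pow(C, 2))) (Function('G')(C, J) = Add(Mul(Mul(C, C), J), -178) = Add(Mul(Pow(C, 2), J), -178) = Add(Mul(J, Pow(C, 2)), -178) = Add(-178, Mul(J, Pow(C, 2))))
Add(Add(Function('G')(23, -166), 11919), 10421) = Add(Add(Add(-178, Mul(-166, Pow(23, 2))), 11919), 10421) = Add(Add(Add(-178, Mul(-166, 529)), 11919), 10421) = Add(Add(Add(-178, -87814), 11919), 10421) = Add(Add(-87992, 11919), 10421) = Add(-76073, 10421) = -65652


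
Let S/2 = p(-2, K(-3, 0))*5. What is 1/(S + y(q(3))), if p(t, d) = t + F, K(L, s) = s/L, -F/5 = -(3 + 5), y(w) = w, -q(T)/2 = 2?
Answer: 1/376 ≈ 0.0026596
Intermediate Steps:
q(T) = -4 (q(T) = -2*2 = -4)
F = 40 (F = -(-5)*(3 + 5) = -(-5)*8 = -5*(-8) = 40)
p(t, d) = 40 + t (p(t, d) = t + 40 = 40 + t)
S = 380 (S = 2*((40 - 2)*5) = 2*(38*5) = 2*190 = 380)
1/(S + y(q(3))) = 1/(380 - 4) = 1/376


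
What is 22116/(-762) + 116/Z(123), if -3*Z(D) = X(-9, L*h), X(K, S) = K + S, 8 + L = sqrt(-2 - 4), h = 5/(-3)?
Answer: -99982/1397 - 180*I*sqrt(6)/11 ≈ -71.569 - 40.083*I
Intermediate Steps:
h = -5/3 (h = 5*(-1/3) = -5/3 ≈ -1.6667)
L = -8 + I*sqrt(6) (L = -8 + sqrt(-2 - 4) = -8 + sqrt(-6) = -8 + I*sqrt(6) ≈ -8.0 + 2.4495*I)
Z(D) = -13/9 + 5*I*sqrt(6)/9 (Z(D) = -(-9 + (-8 + I*sqrt(6))*(-5/3))/3 = -(-9 + (40/3 - 5*I*sqrt(6)/3))/3 = -(13/3 - 5*I*sqrt(6)/3)/3 = -13/9 + 5*I*sqrt(6)/9)
22116/(-762) + 116/Z(123) = 22116/(-762) + 116/(-13/9 + 5*I*sqrt(6)/9) = 22116*(-1/762) + 116/(-13/9 + 5*I*sqrt(6)/9) = -3686/127 + 116/(-13/9 + 5*I*sqrt(6)/9)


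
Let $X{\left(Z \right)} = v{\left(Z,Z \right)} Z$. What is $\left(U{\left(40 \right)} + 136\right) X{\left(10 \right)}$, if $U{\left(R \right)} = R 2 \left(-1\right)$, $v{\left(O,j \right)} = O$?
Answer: $5600$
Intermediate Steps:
$U{\left(R \right)} = - 2 R$ ($U{\left(R \right)} = 2 R \left(-1\right) = - 2 R$)
$X{\left(Z \right)} = Z^{2}$ ($X{\left(Z \right)} = Z Z = Z^{2}$)
$\left(U{\left(40 \right)} + 136\right) X{\left(10 \right)} = \left(\left(-2\right) 40 + 136\right) 10^{2} = \left(-80 + 136\right) 100 = 56 \cdot 100 = 5600$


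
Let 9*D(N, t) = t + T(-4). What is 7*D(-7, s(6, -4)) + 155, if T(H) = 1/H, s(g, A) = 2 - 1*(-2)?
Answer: 1895/12 ≈ 157.92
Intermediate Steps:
s(g, A) = 4 (s(g, A) = 2 + 2 = 4)
D(N, t) = -1/36 + t/9 (D(N, t) = (t + 1/(-4))/9 = (t - ¼)/9 = (-¼ + t)/9 = -1/36 + t/9)
7*D(-7, s(6, -4)) + 155 = 7*(-1/36 + (⅑)*4) + 155 = 7*(-1/36 + 4/9) + 155 = 7*(5/12) + 155 = 35/12 + 155 = 1895/12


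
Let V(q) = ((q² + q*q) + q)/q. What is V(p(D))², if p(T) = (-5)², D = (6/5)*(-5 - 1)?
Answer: 2601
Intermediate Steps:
D = -36/5 (D = (6*(⅕))*(-6) = (6/5)*(-6) = -36/5 ≈ -7.2000)
p(T) = 25
V(q) = (q + 2*q²)/q (V(q) = ((q² + q²) + q)/q = (2*q² + q)/q = (q + 2*q²)/q)
V(p(D))² = (1 + 2*25)² = (1 + 50)² = 51² = 2601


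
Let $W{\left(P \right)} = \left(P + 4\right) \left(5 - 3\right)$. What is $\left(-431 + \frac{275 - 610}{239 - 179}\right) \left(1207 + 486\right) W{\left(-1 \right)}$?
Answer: $- \frac{8869627}{2} \approx -4.4348 \cdot 10^{6}$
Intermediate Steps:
$W{\left(P \right)} = 8 + 2 P$ ($W{\left(P \right)} = \left(4 + P\right) 2 = 8 + 2 P$)
$\left(-431 + \frac{275 - 610}{239 - 179}\right) \left(1207 + 486\right) W{\left(-1 \right)} = \left(-431 + \frac{275 - 610}{239 - 179}\right) \left(1207 + 486\right) \left(8 + 2 \left(-1\right)\right) = \left(-431 - \frac{335}{60}\right) 1693 \left(8 - 2\right) = \left(-431 - \frac{67}{12}\right) 1693 \cdot 6 = \left(- \frac{5239}{12}\right) 1693 \cdot 6 = \left(- \frac{8869627}{12}\right) 6 = - \frac{8869627}{2}$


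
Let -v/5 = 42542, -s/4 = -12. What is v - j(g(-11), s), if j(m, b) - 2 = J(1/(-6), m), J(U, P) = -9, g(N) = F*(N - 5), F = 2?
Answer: -212703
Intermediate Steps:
g(N) = -10 + 2*N (g(N) = 2*(N - 5) = 2*(-5 + N) = -10 + 2*N)
s = 48 (s = -4*(-12) = 48)
v = -212710 (v = -5*42542 = -212710)
j(m, b) = -7 (j(m, b) = 2 - 9 = -7)
v - j(g(-11), s) = -212710 - 1*(-7) = -212710 + 7 = -212703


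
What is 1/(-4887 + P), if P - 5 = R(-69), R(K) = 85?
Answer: -1/4797 ≈ -0.00020846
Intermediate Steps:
P = 90 (P = 5 + 85 = 90)
1/(-4887 + P) = 1/(-4887 + 90) = 1/(-4797) = -1/4797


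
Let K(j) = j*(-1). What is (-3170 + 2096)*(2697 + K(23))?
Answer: -2871876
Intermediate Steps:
K(j) = -j
(-3170 + 2096)*(2697 + K(23)) = (-3170 + 2096)*(2697 - 1*23) = -1074*(2697 - 23) = -1074*2674 = -2871876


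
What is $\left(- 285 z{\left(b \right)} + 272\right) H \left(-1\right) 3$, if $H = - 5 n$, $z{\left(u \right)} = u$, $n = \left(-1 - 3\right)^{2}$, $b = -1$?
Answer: $133680$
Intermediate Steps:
$n = 16$ ($n = \left(-4\right)^{2} = 16$)
$H = -80$ ($H = \left(-5\right) 16 = -80$)
$\left(- 285 z{\left(b \right)} + 272\right) H \left(-1\right) 3 = \left(\left(-285\right) \left(-1\right) + 272\right) \left(-80\right) \left(-1\right) 3 = \left(285 + 272\right) 80 \cdot 3 = 557 \cdot 240 = 133680$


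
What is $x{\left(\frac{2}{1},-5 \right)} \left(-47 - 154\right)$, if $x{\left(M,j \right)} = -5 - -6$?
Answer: $-201$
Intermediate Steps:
$x{\left(M,j \right)} = 1$ ($x{\left(M,j \right)} = -5 + 6 = 1$)
$x{\left(\frac{2}{1},-5 \right)} \left(-47 - 154\right) = 1 \left(-47 - 154\right) = 1 \left(-201\right) = -201$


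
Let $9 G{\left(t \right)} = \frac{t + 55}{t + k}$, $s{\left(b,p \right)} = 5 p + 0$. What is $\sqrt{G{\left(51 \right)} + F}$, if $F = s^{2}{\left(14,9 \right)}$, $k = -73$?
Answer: $\frac{\sqrt{2204642}}{33} \approx 44.994$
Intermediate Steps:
$s{\left(b,p \right)} = 5 p$
$G{\left(t \right)} = \frac{55 + t}{9 \left(-73 + t\right)}$ ($G{\left(t \right)} = \frac{\left(t + 55\right) \frac{1}{t - 73}}{9} = \frac{\left(55 + t\right) \frac{1}{-73 + t}}{9} = \frac{\frac{1}{-73 + t} \left(55 + t\right)}{9} = \frac{55 + t}{9 \left(-73 + t\right)}$)
$F = 2025$ ($F = \left(5 \cdot 9\right)^{2} = 45^{2} = 2025$)
$\sqrt{G{\left(51 \right)} + F} = \sqrt{\frac{55 + 51}{9 \left(-73 + 51\right)} + 2025} = \sqrt{\frac{1}{9} \frac{1}{-22} \cdot 106 + 2025} = \sqrt{\frac{1}{9} \left(- \frac{1}{22}\right) 106 + 2025} = \sqrt{- \frac{53}{99} + 2025} = \sqrt{\frac{200422}{99}} = \frac{\sqrt{2204642}}{33}$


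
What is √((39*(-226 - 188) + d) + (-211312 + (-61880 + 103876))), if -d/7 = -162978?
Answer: 2*√238846 ≈ 977.44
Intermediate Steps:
d = 1140846 (d = -7*(-162978) = 1140846)
√((39*(-226 - 188) + d) + (-211312 + (-61880 + 103876))) = √((39*(-226 - 188) + 1140846) + (-211312 + (-61880 + 103876))) = √((39*(-414) + 1140846) + (-211312 + 41996)) = √((-16146 + 1140846) - 169316) = √(1124700 - 169316) = √955384 = 2*√238846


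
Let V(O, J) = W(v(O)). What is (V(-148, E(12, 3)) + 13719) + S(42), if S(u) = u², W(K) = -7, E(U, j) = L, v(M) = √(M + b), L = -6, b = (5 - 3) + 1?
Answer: 15476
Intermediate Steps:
b = 3 (b = 2 + 1 = 3)
v(M) = √(3 + M) (v(M) = √(M + 3) = √(3 + M))
E(U, j) = -6
V(O, J) = -7
(V(-148, E(12, 3)) + 13719) + S(42) = (-7 + 13719) + 42² = 13712 + 1764 = 15476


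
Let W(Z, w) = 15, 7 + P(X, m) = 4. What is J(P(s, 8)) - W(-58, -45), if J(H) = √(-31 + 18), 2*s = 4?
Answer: -15 + I*√13 ≈ -15.0 + 3.6056*I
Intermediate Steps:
s = 2 (s = (½)*4 = 2)
P(X, m) = -3 (P(X, m) = -7 + 4 = -3)
J(H) = I*√13 (J(H) = √(-13) = I*√13)
J(P(s, 8)) - W(-58, -45) = I*√13 - 1*15 = I*√13 - 15 = -15 + I*√13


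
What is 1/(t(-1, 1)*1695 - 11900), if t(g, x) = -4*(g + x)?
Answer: -1/11900 ≈ -8.4034e-5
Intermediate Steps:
t(g, x) = -4*g - 4*x
1/(t(-1, 1)*1695 - 11900) = 1/((-4*(-1) - 4*1)*1695 - 11900) = 1/((4 - 4)*1695 - 11900) = 1/(0*1695 - 11900) = 1/(0 - 11900) = 1/(-11900) = -1/11900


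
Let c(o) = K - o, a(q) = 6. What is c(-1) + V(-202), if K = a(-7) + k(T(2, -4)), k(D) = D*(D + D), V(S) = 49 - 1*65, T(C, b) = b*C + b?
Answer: 279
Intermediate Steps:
T(C, b) = b + C*b (T(C, b) = C*b + b = b + C*b)
V(S) = -16 (V(S) = 49 - 65 = -16)
k(D) = 2*D² (k(D) = D*(2*D) = 2*D²)
K = 294 (K = 6 + 2*(-4*(1 + 2))² = 6 + 2*(-4*3)² = 6 + 2*(-12)² = 6 + 2*144 = 6 + 288 = 294)
c(o) = 294 - o
c(-1) + V(-202) = (294 - 1*(-1)) - 16 = (294 + 1) - 16 = 295 - 16 = 279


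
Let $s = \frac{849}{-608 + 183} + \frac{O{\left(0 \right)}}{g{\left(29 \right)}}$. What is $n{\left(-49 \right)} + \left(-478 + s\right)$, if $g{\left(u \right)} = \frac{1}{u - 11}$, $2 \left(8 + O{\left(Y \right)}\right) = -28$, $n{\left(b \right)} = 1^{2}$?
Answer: $- \frac{371874}{425} \approx -875.0$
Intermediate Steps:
$n{\left(b \right)} = 1$
$O{\left(Y \right)} = -22$ ($O{\left(Y \right)} = -8 + \frac{1}{2} \left(-28\right) = -8 - 14 = -22$)
$g{\left(u \right)} = \frac{1}{-11 + u}$
$s = - \frac{169149}{425}$ ($s = \frac{849}{-608 + 183} - \frac{22}{\frac{1}{-11 + 29}} = \frac{849}{-425} - \frac{22}{\frac{1}{18}} = 849 \left(- \frac{1}{425}\right) - 22 \frac{1}{\frac{1}{18}} = - \frac{849}{425} - 396 = - \frac{169149}{425} \approx -398.0$)
$n{\left(-49 \right)} + \left(-478 + s\right) = 1 - \frac{372299}{425} = - \frac{371874}{425}$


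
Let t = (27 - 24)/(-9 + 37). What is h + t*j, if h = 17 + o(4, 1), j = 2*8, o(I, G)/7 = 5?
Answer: 376/7 ≈ 53.714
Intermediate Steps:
o(I, G) = 35 (o(I, G) = 7*5 = 35)
j = 16
h = 52 (h = 17 + 35 = 52)
t = 3/28 ≈ 0.10714
h + t*j = 52 + (3/28)*16 = 52 + 12/7 = 376/7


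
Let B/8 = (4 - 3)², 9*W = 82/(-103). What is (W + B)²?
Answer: 53787556/859329 ≈ 62.593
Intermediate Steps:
W = -82/927 (W = (82/(-103))/9 = (82*(-1/103))/9 = (⅑)*(-82/103) = -82/927 ≈ -0.088457)
B = 8 (B = 8*(4 - 3)² = 8*1² = 8*1 = 8)
(W + B)² = (-82/927 + 8)² = (7334/927)² = 53787556/859329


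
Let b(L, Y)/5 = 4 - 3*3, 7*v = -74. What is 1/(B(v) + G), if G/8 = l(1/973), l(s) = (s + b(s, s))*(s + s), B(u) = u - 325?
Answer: -946729/318084387 ≈ -0.0029763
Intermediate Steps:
v = -74/7 (v = (⅐)*(-74) = -74/7 ≈ -10.571)
b(L, Y) = -25 (b(L, Y) = 5*(4 - 3*3) = 5*(4 - 9) = 5*(-5) = -25)
B(u) = -325 + u
l(s) = 2*s*(-25 + s) (l(s) = (s - 25)*(s + s) = (-25 + s)*(2*s) = 2*s*(-25 + s))
G = -389184/946729 (G = 8*(2*(-25 + 1/973)/973) = 8*(2*(1/973)*(-25 + 1/973)) = 8*(2*(1/973)*(-24324/973)) = 8*(-48648/946729) = -389184/946729 ≈ -0.41108)
1/(B(v) + G) = 1/((-325 - 74/7) - 389184/946729) = 1/(-2349/7 - 389184/946729) = 1/(-318084387/946729) = -946729/318084387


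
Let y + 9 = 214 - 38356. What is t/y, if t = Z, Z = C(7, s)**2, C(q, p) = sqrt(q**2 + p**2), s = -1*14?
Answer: -245/38151 ≈ -0.0064218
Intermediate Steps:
s = -14
C(q, p) = sqrt(p**2 + q**2)
Z = 245 (Z = (sqrt((-14)**2 + 7**2))**2 = (sqrt(196 + 49))**2 = (sqrt(245))**2 = (7*sqrt(5))**2 = 245)
y = -38151 (y = -9 + (214 - 38356) = -9 - 38142 = -38151)
t = 245
t/y = 245/(-38151) = 245*(-1/38151) = -245/38151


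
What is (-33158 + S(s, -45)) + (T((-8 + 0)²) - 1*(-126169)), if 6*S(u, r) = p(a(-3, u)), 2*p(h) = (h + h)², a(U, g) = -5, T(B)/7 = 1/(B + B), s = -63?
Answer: 35719445/384 ≈ 93019.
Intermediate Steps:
T(B) = 7/(2*B) (T(B) = 7/(B + B) = 7/((2*B)) = 7*(1/(2*B)) = 7/(2*B))
p(h) = 2*h² (p(h) = (h + h)²/2 = (2*h)²/2 = (4*h²)/2 = 2*h²)
S(u, r) = 25/3 (S(u, r) = (2*(-5)²)/6 = (2*25)/6 = (⅙)*50 = 25/3)
(-33158 + S(s, -45)) + (T((-8 + 0)²) - 1*(-126169)) = (-33158 + 25/3) + (7/(2*((-8 + 0)²)) - 1*(-126169)) = -99449/3 + (7/(2*((-8)²)) + 126169) = -99449/3 + ((7/2)/64 + 126169) = -99449/3 + ((7/2)*(1/64) + 126169) = -99449/3 + (7/128 + 126169) = -99449/3 + 16149639/128 = 35719445/384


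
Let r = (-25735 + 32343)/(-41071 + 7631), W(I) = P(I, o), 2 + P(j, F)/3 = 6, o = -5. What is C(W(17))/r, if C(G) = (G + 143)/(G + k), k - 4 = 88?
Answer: -161975/21476 ≈ -7.5421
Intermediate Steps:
k = 92 (k = 4 + 88 = 92)
P(j, F) = 12 (P(j, F) = -6 + 3*6 = -6 + 18 = 12)
W(I) = 12
r = -413/2090 (r = 6608/(-33440) = 6608*(-1/33440) = -413/2090 ≈ -0.19761)
C(G) = (143 + G)/(92 + G) (C(G) = (G + 143)/(G + 92) = (143 + G)/(92 + G))
C(W(17))/r = ((143 + 12)/(92 + 12))/(-413/2090) = (155/104)*(-2090/413) = -161975/21476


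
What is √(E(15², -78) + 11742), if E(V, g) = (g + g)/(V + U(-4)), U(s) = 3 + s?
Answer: 3*√1022798/28 ≈ 108.36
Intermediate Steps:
E(V, g) = 2*g/(-1 + V) (E(V, g) = (g + g)/(V + (3 - 4)) = (2*g)/(V - 1) = (2*g)/(-1 + V) = 2*g/(-1 + V))
√(E(15², -78) + 11742) = √(2*(-78)/(-1 + 15²) + 11742) = √(2*(-78)/(-1 + 225) + 11742) = √(2*(-78)/224 + 11742) = √(2*(-78)*(1/224) + 11742) = √(-39/56 + 11742) = √(657513/56) = 3*√1022798/28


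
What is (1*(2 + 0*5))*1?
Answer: 2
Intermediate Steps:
(1*(2 + 0*5))*1 = (1*(2 + 0))*1 = (1*2)*1 = 2*1 = 2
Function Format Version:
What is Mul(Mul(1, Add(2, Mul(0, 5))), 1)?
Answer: 2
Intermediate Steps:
Mul(Mul(1, Add(2, Mul(0, 5))), 1) = Mul(Mul(1, Add(2, 0)), 1) = Mul(Mul(1, 2), 1) = Mul(2, 1) = 2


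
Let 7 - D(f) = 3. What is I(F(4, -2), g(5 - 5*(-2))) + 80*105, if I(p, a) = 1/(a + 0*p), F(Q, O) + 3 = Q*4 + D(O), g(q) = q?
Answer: 126001/15 ≈ 8400.1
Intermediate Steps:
D(f) = 4 (D(f) = 7 - 1*3 = 7 - 3 = 4)
F(Q, O) = 1 + 4*Q (F(Q, O) = -3 + (Q*4 + 4) = -3 + (4*Q + 4) = -3 + (4 + 4*Q) = 1 + 4*Q)
I(p, a) = 1/a (I(p, a) = 1/(a + 0) = 1/a)
I(F(4, -2), g(5 - 5*(-2))) + 80*105 = 1/(5 - 5*(-2)) + 80*105 = 1/(5 + 10) + 8400 = 1/15 + 8400 = 126001/15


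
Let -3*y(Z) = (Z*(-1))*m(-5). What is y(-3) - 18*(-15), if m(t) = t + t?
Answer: 280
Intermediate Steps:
m(t) = 2*t
y(Z) = -10*Z/3 (y(Z) = -Z*(-1)*2*(-5)/3 = -(-Z)*(-10)/3 = -10*Z/3)
y(-3) - 18*(-15) = -10/3*(-3) - 18*(-15) = 10 + 270 = 280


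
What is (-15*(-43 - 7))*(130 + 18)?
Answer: 111000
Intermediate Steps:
(-15*(-43 - 7))*(130 + 18) = -15*(-50)*148 = 750*148 = 111000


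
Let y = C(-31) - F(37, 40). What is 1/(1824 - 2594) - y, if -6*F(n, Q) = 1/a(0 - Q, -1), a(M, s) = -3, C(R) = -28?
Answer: 97208/3465 ≈ 28.054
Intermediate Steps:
F(n, Q) = 1/18 (F(n, Q) = -1/6/(-3) = -1/6*(-1/3) = 1/18)
y = -505/18 (y = -28 - 1*1/18 = -28 - 1/18 = -505/18 ≈ -28.056)
1/(1824 - 2594) - y = 1/(1824 - 2594) - 1*(-505/18) = 1/(-770) + 505/18 = -1/770 + 505/18 = 97208/3465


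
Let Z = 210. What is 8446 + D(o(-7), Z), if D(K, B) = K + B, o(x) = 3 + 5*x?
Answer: 8624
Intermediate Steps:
D(K, B) = B + K
8446 + D(o(-7), Z) = 8446 + (210 + (3 + 5*(-7))) = 8446 + (210 + (3 - 35)) = 8446 + (210 - 32) = 8446 + 178 = 8624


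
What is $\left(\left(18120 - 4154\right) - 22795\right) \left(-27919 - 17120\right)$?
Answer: $397649331$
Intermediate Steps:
$\left(\left(18120 - 4154\right) - 22795\right) \left(-27919 - 17120\right) = \left(\left(18120 - 4154\right) - 22795\right) \left(-45039\right) = \left(13966 - 22795\right) \left(-45039\right) = \left(-8829\right) \left(-45039\right) = 397649331$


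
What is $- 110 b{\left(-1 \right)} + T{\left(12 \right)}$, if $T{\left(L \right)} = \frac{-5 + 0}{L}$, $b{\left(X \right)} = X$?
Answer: $\frac{1315}{12} \approx 109.58$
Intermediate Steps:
$T{\left(L \right)} = - \frac{5}{L}$
$- 110 b{\left(-1 \right)} + T{\left(12 \right)} = \left(-110\right) \left(-1\right) - \frac{5}{12} = 110 - \frac{5}{12} = \frac{1315}{12}$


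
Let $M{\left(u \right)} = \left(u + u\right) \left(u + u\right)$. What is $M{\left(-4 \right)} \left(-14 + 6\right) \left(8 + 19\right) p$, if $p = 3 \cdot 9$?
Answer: $-373248$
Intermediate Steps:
$M{\left(u \right)} = 4 u^{2}$ ($M{\left(u \right)} = 2 u 2 u = 4 u^{2}$)
$p = 27$
$M{\left(-4 \right)} \left(-14 + 6\right) \left(8 + 19\right) p = 4 \left(-4\right)^{2} \left(-14 + 6\right) \left(8 + 19\right) 27 = 4 \cdot 16 \left(\left(-8\right) 27\right) 27 = 64 \left(-216\right) 27 = \left(-13824\right) 27 = -373248$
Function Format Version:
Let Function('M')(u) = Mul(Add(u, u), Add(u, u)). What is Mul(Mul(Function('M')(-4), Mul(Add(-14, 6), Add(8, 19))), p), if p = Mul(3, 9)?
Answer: -373248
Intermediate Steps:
Function('M')(u) = Mul(4, Pow(u, 2)) (Function('M')(u) = Mul(Mul(2, u), Mul(2, u)) = Mul(4, Pow(u, 2)))
p = 27
Mul(Mul(Function('M')(-4), Mul(Add(-14, 6), Add(8, 19))), p) = Mul(Mul(Mul(4, Pow(-4, 2)), Mul(Add(-14, 6), Add(8, 19))), 27) = Mul(Mul(Mul(4, 16), Mul(-8, 27)), 27) = Mul(Mul(64, -216), 27) = Mul(-13824, 27) = -373248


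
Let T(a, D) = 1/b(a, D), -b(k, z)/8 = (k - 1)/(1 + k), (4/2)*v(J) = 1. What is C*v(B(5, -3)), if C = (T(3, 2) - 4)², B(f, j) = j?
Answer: 289/32 ≈ 9.0313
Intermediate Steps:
v(J) = ½ (v(J) = (½)*1 = ½)
b(k, z) = -8*(-1 + k)/(1 + k) (b(k, z) = -8*(k - 1)/(1 + k) = -8*(-1 + k)/(1 + k))
T(a, D) = (1 + a)/(8*(1 - a)) (T(a, D) = 1/(8*(1 - a)/(1 + a)) = 1*((1 + a)/(8*(1 - a))) = (1 + a)/(8*(1 - a)))
C = 289/16 (C = ((-1 - 1*3)/(8*(-1 + 3)) - 4)² = ((⅛)*(-1 - 3)/2 - 4)² = ((⅛)*(½)*(-4) - 4)² = (-¼ - 4)² = (-17/4)² = 289/16 ≈ 18.063)
C*v(B(5, -3)) = (289/16)*(½) = 289/32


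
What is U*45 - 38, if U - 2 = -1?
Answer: 7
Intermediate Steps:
U = 1 (U = 2 - 1 = 1)
U*45 - 38 = 1*45 - 38 = 45 - 38 = 7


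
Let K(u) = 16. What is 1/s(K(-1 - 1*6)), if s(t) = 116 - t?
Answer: 1/100 ≈ 0.010000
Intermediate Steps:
1/s(K(-1 - 1*6)) = 1/(116 - 1*16) = 1/(116 - 16) = 1/100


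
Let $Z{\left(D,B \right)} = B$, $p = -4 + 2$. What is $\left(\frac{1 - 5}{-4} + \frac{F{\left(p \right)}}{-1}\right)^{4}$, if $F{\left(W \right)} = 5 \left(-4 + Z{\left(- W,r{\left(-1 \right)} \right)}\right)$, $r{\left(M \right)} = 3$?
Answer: $1296$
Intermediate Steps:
$p = -2$
$F{\left(W \right)} = -5$ ($F{\left(W \right)} = 5 \left(-4 + 3\right) = 5 \left(-1\right) = -5$)
$\left(\frac{1 - 5}{-4} + \frac{F{\left(p \right)}}{-1}\right)^{4} = \left(\frac{1 - 5}{-4} - \frac{5}{-1}\right)^{4} = \left(\left(1 - 5\right) \left(- \frac{1}{4}\right) - -5\right)^{4} = \left(\left(-4\right) \left(- \frac{1}{4}\right) + 5\right)^{4} = \left(1 + 5\right)^{4} = 6^{4} = 1296$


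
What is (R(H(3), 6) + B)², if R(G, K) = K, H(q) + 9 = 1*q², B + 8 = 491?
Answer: 239121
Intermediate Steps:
B = 483 (B = -8 + 491 = 483)
H(q) = -9 + q² (H(q) = -9 + 1*q² = -9 + q²)
(R(H(3), 6) + B)² = (6 + 483)² = 489² = 239121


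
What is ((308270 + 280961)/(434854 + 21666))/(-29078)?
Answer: -589231/13274688560 ≈ -4.4388e-5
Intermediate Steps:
((308270 + 280961)/(434854 + 21666))/(-29078) = (589231/456520)*(-1/29078) = -589231/13274688560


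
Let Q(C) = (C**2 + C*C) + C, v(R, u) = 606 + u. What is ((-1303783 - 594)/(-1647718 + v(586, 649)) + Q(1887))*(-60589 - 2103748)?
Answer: -3626333348333997032/235209 ≈ -1.5417e+13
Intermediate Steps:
Q(C) = C + 2*C**2 (Q(C) = (C**2 + C**2) + C = 2*C**2 + C = C + 2*C**2)
((-1303783 - 594)/(-1647718 + v(586, 649)) + Q(1887))*(-60589 - 2103748) = ((-1303783 - 594)/(-1647718 + (606 + 649)) + 1887*(1 + 2*1887))*(-60589 - 2103748) = (-1304377/(-1647718 + 1255) + 1887*(1 + 3774))*(-2164337) = (-1304377/(-1646463) + 1887*3775)*(-2164337) = (-1304377*(-1/1646463) + 7123425)*(-2164337) = (1304377/1646463 + 7123425)*(-2164337) = (11728457000152/1646463)*(-2164337) = -3626333348333997032/235209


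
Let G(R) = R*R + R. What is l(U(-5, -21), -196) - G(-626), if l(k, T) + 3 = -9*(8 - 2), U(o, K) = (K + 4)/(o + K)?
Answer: -391307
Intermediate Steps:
G(R) = R + R**2 (G(R) = R**2 + R = R + R**2)
U(o, K) = (4 + K)/(K + o)
l(k, T) = -57 (l(k, T) = -3 - 9*(8 - 2) = -3 - 9*6 = -3 - 54 = -57)
l(U(-5, -21), -196) - G(-626) = -57 - (-626)*(1 - 626) = -57 - (-626)*(-625) = -57 - 1*391250 = -57 - 391250 = -391307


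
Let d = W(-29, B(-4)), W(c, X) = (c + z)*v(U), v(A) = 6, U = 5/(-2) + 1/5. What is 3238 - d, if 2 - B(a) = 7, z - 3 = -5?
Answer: 3424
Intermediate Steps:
U = -23/10 (U = 5*(-½) + 1*(⅕) = -5/2 + ⅕ = -23/10 ≈ -2.3000)
z = -2 (z = 3 - 5 = -2)
B(a) = -5 (B(a) = 2 - 1*7 = 2 - 7 = -5)
W(c, X) = -12 + 6*c (W(c, X) = (c - 2)*6 = (-2 + c)*6 = -12 + 6*c)
d = -186 (d = -12 + 6*(-29) = -12 - 174 = -186)
3238 - d = 3238 - 1*(-186) = 3238 + 186 = 3424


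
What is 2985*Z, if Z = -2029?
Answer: -6056565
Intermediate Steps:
2985*Z = 2985*(-2029) = -6056565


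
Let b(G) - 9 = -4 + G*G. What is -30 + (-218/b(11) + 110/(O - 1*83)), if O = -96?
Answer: -364751/11277 ≈ -32.345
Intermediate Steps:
b(G) = 5 + G² (b(G) = 9 + (-4 + G*G) = 9 + (-4 + G²) = 5 + G²)
-30 + (-218/b(11) + 110/(O - 1*83)) = -30 + (-218/(5 + 11²) + 110/(-96 - 1*83)) = -30 + (-218/(5 + 121) + 110/(-96 - 83)) = -30 + (-218/126 + 110/(-179)) = -30 + (-218*1/126 + 110*(-1/179)) = -30 + (-109/63 - 110/179) = -30 - 26441/11277 = -364751/11277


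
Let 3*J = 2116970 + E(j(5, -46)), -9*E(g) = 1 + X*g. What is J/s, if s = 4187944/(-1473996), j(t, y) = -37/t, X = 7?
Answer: -5850775560016/23557185 ≈ -2.4836e+5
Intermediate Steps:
E(g) = -⅑ - 7*g/9 (E(g) = -(1 + 7*g)/9 = -⅑ - 7*g/9)
s = -1046986/368499 (s = 4187944*(-1/1473996) = -1046986/368499 ≈ -2.8412)
J = 95263904/135 (J = (2116970 + (-⅑ - (-259)/(9*5)))/3 = (2116970 + (-⅑ - 7/9*(-37/5)))/3 = (2116970 + (-⅑ + 259/45))/3 = (2116970 + 254/45)/3 = (⅓)*(95263904/45) = 95263904/135 ≈ 7.0566e+5)
J/s = 95263904/(135*(-1046986/368499)) = (95263904/135)*(-368499/1046986) = -5850775560016/23557185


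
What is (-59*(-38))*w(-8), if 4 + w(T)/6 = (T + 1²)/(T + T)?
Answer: -191691/4 ≈ -47923.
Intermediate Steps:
w(T) = -24 + 3*(1 + T)/T (w(T) = -24 + 6*((T + 1²)/(T + T)) = -24 + 6*((T + 1)/((2*T))) = -24 + 6*((1 + T)*(1/(2*T))) = -24 + 6*((1 + T)/(2*T)) = -24 + 3*(1 + T)/T)
(-59*(-38))*w(-8) = (-59*(-38))*(-21 + 3/(-8)) = 2242*(-21 + 3*(-⅛)) = 2242*(-21 - 3/8) = 2242*(-171/8) = -191691/4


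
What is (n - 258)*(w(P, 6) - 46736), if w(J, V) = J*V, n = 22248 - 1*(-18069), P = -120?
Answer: -1901039904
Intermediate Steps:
n = 40317 (n = 22248 + 18069 = 40317)
(n - 258)*(w(P, 6) - 46736) = (40317 - 258)*(-120*6 - 46736) = 40059*(-720 - 46736) = 40059*(-47456) = -1901039904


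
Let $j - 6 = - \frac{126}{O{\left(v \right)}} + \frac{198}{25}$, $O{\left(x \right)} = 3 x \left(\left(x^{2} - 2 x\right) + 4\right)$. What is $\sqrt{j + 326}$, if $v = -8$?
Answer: $\frac{\sqrt{135993}}{20} \approx 18.439$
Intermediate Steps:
$O{\left(x \right)} = 3 x \left(4 + x^{2} - 2 x\right)$
$j = \frac{5593}{400}$ ($j = 6 + \left(- \frac{126}{3 \left(-8\right) \left(4 + \left(-8\right)^{2} - -16\right)} + \frac{198}{25}\right) = 6 + \left(- \frac{126}{3 \left(-8\right) \left(4 + 64 + 16\right)} + 198 \cdot \frac{1}{25}\right) = 6 + \left(- \frac{126}{3 \left(-8\right) 84} + \frac{198}{25}\right) = 6 + \left(- \frac{126}{-2016} + \frac{198}{25}\right) = 6 + \left(\left(-126\right) \left(- \frac{1}{2016}\right) + \frac{198}{25}\right) = 6 + \left(\frac{1}{16} + \frac{198}{25}\right) = 6 + \frac{3193}{400} = \frac{5593}{400} \approx 13.982$)
$\sqrt{j + 326} = \sqrt{\frac{5593}{400} + 326} = \sqrt{\frac{135993}{400}} = \frac{\sqrt{135993}}{20}$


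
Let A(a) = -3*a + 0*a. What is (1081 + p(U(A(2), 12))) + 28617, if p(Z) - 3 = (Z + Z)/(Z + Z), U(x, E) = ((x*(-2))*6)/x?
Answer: 29702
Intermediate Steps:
A(a) = -3*a (A(a) = -3*a + 0 = -3*a)
U(x, E) = -12 (U(x, E) = (-2*x*6)/x = (-12*x)/x = -12)
p(Z) = 4 (p(Z) = 3 + (Z + Z)/(Z + Z) = 3 + (2*Z)/((2*Z)) = 3 + (2*Z)*(1/(2*Z)) = 3 + 1 = 4)
(1081 + p(U(A(2), 12))) + 28617 = (1081 + 4) + 28617 = 1085 + 28617 = 29702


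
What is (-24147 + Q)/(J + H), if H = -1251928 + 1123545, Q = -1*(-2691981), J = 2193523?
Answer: 148213/114730 ≈ 1.2918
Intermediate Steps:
Q = 2691981
H = -128383
(-24147 + Q)/(J + H) = (-24147 + 2691981)/(2193523 - 128383) = 2667834/2065140 = 2667834*(1/2065140) = 148213/114730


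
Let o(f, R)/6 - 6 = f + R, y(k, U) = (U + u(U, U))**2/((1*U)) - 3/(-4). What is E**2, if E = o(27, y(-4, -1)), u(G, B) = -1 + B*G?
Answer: 154449/4 ≈ 38612.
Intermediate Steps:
y(k, U) = 3/4 + (-1 + U + U**2)**2/U (y(k, U) = (U + (-1 + U*U))**2/((1*U)) - 3/(-4) = (U + (-1 + U**2))**2/U - 3*(-1/4) = (-1 + U + U**2)**2/U + 3/4 = 3/4 + (-1 + U + U**2)**2/U)
o(f, R) = 36 + 6*R + 6*f (o(f, R) = 36 + 6*(f + R) = 36 + 6*(R + f) = 36 + (6*R + 6*f) = 36 + 6*R + 6*f)
E = 393/2 (E = 36 + 6*(3/4 + (-1 - 1 + (-1)**2)**2/(-1)) + 6*27 = 36 + 6*(3/4 - (-1 - 1 + 1)**2) + 162 = 36 + 6*(3/4 - 1*(-1)**2) + 162 = 36 + 6*(3/4 - 1*1) + 162 = 36 + 6*(3/4 - 1) + 162 = 36 + 6*(-1/4) + 162 = 36 - 3/2 + 162 = 393/2 ≈ 196.50)
E**2 = (393/2)**2 = 154449/4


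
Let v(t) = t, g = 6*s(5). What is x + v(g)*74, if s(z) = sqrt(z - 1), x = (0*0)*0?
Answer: 888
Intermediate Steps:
x = 0 (x = 0*0 = 0)
s(z) = sqrt(-1 + z)
g = 12 (g = 6*sqrt(-1 + 5) = 6*sqrt(4) = 6*2 = 12)
x + v(g)*74 = 0 + 12*74 = 0 + 888 = 888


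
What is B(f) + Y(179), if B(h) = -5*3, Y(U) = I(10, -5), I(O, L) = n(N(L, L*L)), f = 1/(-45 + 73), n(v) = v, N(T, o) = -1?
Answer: -16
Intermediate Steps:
f = 1/28 ≈ 0.035714
I(O, L) = -1
Y(U) = -1
B(h) = -15
B(f) + Y(179) = -15 - 1 = -16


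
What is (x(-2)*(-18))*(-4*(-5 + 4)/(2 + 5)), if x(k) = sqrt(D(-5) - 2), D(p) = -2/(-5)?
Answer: -144*I*sqrt(10)/35 ≈ -13.011*I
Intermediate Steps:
D(p) = 2/5 (D(p) = -2*(-1/5) = 2/5)
x(k) = 2*I*sqrt(10)/5 (x(k) = sqrt(2/5 - 2) = sqrt(-8/5) = 2*I*sqrt(10)/5)
(x(-2)*(-18))*(-4*(-5 + 4)/(2 + 5)) = ((2*I*sqrt(10)/5)*(-18))*(-4*(-5 + 4)/(2 + 5)) = (-36*I*sqrt(10)/5)*(-(-4)/7) = (-36*I*sqrt(10)/5)*(-4*(-1/7)) = -36*I*sqrt(10)/5*(4/7) = -144*I*sqrt(10)/35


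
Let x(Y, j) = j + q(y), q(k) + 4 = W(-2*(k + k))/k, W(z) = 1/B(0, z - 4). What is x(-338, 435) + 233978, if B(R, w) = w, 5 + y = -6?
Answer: 103139959/440 ≈ 2.3441e+5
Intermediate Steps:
y = -11 (y = -5 - 6 = -11)
W(z) = 1/(-4 + z) (W(z) = 1/(z - 4) = 1/(-4 + z))
q(k) = -4 + 1/(k*(-4 - 4*k)) (q(k) = -4 + 1/((-4 - 2*(k + k))*k) = -4 + 1/((-4 - 4*k)*k) = -4 + 1/(k*(-4 - 4*k)))
x(Y, j) = -1761/440 + j (x(Y, j) = j + (¼)*(-1 - 16*(-11)*(1 - 11))/(-11*(1 - 11)) = j + (¼)*(-1/11)*(-1 - 16*(-11)*(-10))/(-10) = j + (¼)*(-1/11)*(-⅒)*(-1 - 1760) = j + (¼)*(-1/11)*(-⅒)*(-1761) = j - 1761/440 = -1761/440 + j)
x(-338, 435) + 233978 = (-1761/440 + 435) + 233978 = 189639/440 + 233978 = 103139959/440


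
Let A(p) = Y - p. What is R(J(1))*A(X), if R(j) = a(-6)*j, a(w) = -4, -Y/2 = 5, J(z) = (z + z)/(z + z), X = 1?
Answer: 44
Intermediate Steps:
J(z) = 1 (J(z) = (2*z)/((2*z)) = (2*z)*(1/(2*z)) = 1)
Y = -10 (Y = -2*5 = -10)
A(p) = -10 - p
R(j) = -4*j
R(J(1))*A(X) = (-4*1)*(-10 - 1*1) = -4*(-10 - 1) = -4*(-11) = 44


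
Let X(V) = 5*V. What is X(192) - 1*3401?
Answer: -2441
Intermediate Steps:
X(192) - 1*3401 = 5*192 - 1*3401 = 960 - 3401 = -2441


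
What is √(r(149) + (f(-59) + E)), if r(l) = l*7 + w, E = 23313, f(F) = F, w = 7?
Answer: 28*√31 ≈ 155.90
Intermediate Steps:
r(l) = 7 + 7*l (r(l) = l*7 + 7 = 7*l + 7 = 7 + 7*l)
√(r(149) + (f(-59) + E)) = √((7 + 7*149) + (-59 + 23313)) = √((7 + 1043) + 23254) = √(1050 + 23254) = √24304 = 28*√31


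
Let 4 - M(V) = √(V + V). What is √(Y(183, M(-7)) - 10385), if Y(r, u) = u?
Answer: √(-10381 - I*√14) ≈ 0.0184 - 101.89*I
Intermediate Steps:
M(V) = 4 - √2*√V (M(V) = 4 - √(V + V) = 4 - √(2*V) = 4 - √2*√V)
√(Y(183, M(-7)) - 10385) = √((4 - √2*√(-7)) - 10385) = √((4 - √2*I*√7) - 10385) = √((4 - I*√14) - 10385) = √(-10381 - I*√14)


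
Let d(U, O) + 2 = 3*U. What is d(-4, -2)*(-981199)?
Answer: 13736786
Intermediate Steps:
d(U, O) = -2 + 3*U
d(-4, -2)*(-981199) = (-2 + 3*(-4))*(-981199) = (-2 - 12)*(-981199) = -14*(-981199) = 13736786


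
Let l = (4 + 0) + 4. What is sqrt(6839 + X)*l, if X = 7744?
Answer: 8*sqrt(14583) ≈ 966.08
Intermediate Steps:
l = 8 (l = 4 + 4 = 8)
sqrt(6839 + X)*l = sqrt(6839 + 7744)*8 = sqrt(14583)*8 = 8*sqrt(14583)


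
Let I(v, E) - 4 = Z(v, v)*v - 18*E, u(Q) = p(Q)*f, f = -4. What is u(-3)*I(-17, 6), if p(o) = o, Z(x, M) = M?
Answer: 2220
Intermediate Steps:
u(Q) = -4*Q (u(Q) = Q*(-4) = -4*Q)
I(v, E) = 4 + v² - 18*E (I(v, E) = 4 + (v*v - 18*E) = 4 + (v² - 18*E) = 4 + v² - 18*E)
u(-3)*I(-17, 6) = (-4*(-3))*(4 + (-17)² - 18*6) = 12*(4 + 289 - 108) = 12*185 = 2220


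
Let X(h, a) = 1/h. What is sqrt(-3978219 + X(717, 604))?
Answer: I*sqrt(2045158626774)/717 ≈ 1994.5*I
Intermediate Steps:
sqrt(-3978219 + X(717, 604)) = sqrt(-3978219 + 1/717) = sqrt(-2852383022/717) = I*sqrt(2045158626774)/717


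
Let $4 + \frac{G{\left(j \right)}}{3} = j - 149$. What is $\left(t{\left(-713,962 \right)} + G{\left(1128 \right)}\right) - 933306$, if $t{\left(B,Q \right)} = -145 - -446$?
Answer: $-930080$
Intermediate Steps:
$G{\left(j \right)} = -459 + 3 j$ ($G{\left(j \right)} = -12 + 3 \left(j - 149\right) = -12 + 3 \left(-149 + j\right) = -12 + \left(-447 + 3 j\right) = -459 + 3 j$)
$t{\left(B,Q \right)} = 301$ ($t{\left(B,Q \right)} = -145 + 446 = 301$)
$\left(t{\left(-713,962 \right)} + G{\left(1128 \right)}\right) - 933306 = \left(301 + \left(-459 + 3 \cdot 1128\right)\right) - 933306 = \left(301 + \left(-459 + 3384\right)\right) - 933306 = \left(301 + 2925\right) - 933306 = 3226 - 933306 = -930080$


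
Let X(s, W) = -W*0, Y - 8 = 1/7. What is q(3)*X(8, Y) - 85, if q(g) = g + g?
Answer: -85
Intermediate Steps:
Y = 57/7 (Y = 8 + 1/7 = 8 + ⅐ = 57/7 ≈ 8.1429)
q(g) = 2*g
X(s, W) = 0 (X(s, W) = -1*0 = 0)
q(3)*X(8, Y) - 85 = (2*3)*0 - 85 = 6*0 - 85 = 0 - 85 = -85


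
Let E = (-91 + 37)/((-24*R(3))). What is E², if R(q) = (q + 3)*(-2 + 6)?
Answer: 9/1024 ≈ 0.0087891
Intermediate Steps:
R(q) = 12 + 4*q (R(q) = (3 + q)*4 = 12 + 4*q)
E = 3/32 (E = (-91 + 37)/((-24*(12 + 4*3))) = -54*(-1/(24*(12 + 12))) = -54/((-24*24)) = -54/(-576) = -54*(-1/576) = 3/32 ≈ 0.093750)
E² = (3/32)² = 9/1024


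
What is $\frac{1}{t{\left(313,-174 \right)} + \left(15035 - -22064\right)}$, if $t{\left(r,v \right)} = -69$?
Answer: $\frac{1}{37030} \approx 2.7005 \cdot 10^{-5}$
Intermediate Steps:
$\frac{1}{t{\left(313,-174 \right)} + \left(15035 - -22064\right)} = \frac{1}{-69 + \left(15035 - -22064\right)} = \frac{1}{-69 + \left(15035 + 22064\right)} = \frac{1}{-69 + 37099} = \frac{1}{37030}$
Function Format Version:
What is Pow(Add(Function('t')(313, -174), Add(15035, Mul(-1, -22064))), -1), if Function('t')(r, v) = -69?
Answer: Rational(1, 37030) ≈ 2.7005e-5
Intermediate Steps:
Pow(Add(Function('t')(313, -174), Add(15035, Mul(-1, -22064))), -1) = Pow(Add(-69, Add(15035, Mul(-1, -22064))), -1) = Pow(Add(-69, Add(15035, 22064)), -1) = Pow(Add(-69, 37099), -1) = Pow(37030, -1) = Rational(1, 37030)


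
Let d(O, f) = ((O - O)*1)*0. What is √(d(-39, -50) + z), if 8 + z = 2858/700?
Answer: I*√19194/70 ≈ 1.9792*I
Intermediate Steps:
z = -1371/350 (z = -8 + 2858/700 = -8 + 2858*(1/700) = -8 + 1429/350 = -1371/350 ≈ -3.9171)
d(O, f) = 0 (d(O, f) = (0*1)*0 = 0*0 = 0)
√(d(-39, -50) + z) = √(0 - 1371/350) = √(-1371/350) = I*√19194/70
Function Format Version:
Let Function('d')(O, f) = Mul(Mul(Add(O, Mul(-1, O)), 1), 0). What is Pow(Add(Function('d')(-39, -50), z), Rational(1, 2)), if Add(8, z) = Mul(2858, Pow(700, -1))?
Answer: Mul(Rational(1, 70), I, Pow(19194, Rational(1, 2))) ≈ Mul(1.9792, I)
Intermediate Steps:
z = Rational(-1371, 350) (z = Add(-8, Mul(2858, Pow(700, -1))) = Add(-8, Mul(2858, Rational(1, 700))) = Add(-8, Rational(1429, 350)) = Rational(-1371, 350) ≈ -3.9171)
Function('d')(O, f) = 0 (Function('d')(O, f) = Mul(Mul(0, 1), 0) = Mul(0, 0) = 0)
Pow(Add(Function('d')(-39, -50), z), Rational(1, 2)) = Pow(Add(0, Rational(-1371, 350)), Rational(1, 2)) = Pow(Rational(-1371, 350), Rational(1, 2)) = Mul(Rational(1, 70), I, Pow(19194, Rational(1, 2)))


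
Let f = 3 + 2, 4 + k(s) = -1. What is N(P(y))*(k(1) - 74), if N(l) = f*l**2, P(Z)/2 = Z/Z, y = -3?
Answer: -1580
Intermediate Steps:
k(s) = -5 (k(s) = -4 - 1 = -5)
f = 5
P(Z) = 2 (P(Z) = 2*(Z/Z) = 2*1 = 2)
N(l) = 5*l**2
N(P(y))*(k(1) - 74) = (5*2**2)*(-5 - 74) = (5*4)*(-79) = 20*(-79) = -1580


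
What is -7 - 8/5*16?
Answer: -163/5 ≈ -32.600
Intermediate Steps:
-7 - 8/5*16 = -7 - 128/5 = -163/5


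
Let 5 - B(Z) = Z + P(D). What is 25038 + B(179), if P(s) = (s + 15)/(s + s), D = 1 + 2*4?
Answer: 74588/3 ≈ 24863.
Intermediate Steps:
D = 9 (D = 1 + 8 = 9)
P(s) = (15 + s)/(2*s) (P(s) = (15 + s)/((2*s)) = (15 + s)*(1/(2*s)) = (15 + s)/(2*s))
B(Z) = 11/3 - Z (B(Z) = 5 - (Z + (1/2)*(15 + 9)/9) = 5 - (Z + (1/2)*(1/9)*24) = 5 - (Z + 4/3) = 5 - (4/3 + Z) = 5 + (-4/3 - Z) = 11/3 - Z)
25038 + B(179) = 25038 + (11/3 - 1*179) = 25038 + (11/3 - 179) = 25038 - 526/3 = 74588/3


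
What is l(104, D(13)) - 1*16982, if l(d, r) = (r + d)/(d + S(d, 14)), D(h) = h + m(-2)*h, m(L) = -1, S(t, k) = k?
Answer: -1001886/59 ≈ -16981.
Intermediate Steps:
D(h) = 0 (D(h) = h - h = 0)
l(d, r) = (d + r)/(14 + d) (l(d, r) = (r + d)/(d + 14) = (d + r)/(14 + d))
l(104, D(13)) - 1*16982 = (104 + 0)/(14 + 104) - 1*16982 = 104/118 - 16982 = (1/118)*104 - 16982 = 52/59 - 16982 = -1001886/59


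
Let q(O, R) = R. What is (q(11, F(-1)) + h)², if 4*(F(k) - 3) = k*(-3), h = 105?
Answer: 189225/16 ≈ 11827.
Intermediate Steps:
F(k) = 3 - 3*k/4 (F(k) = 3 + (k*(-3))/4 = 3 + (-3*k)/4 = 3 - 3*k/4)
(q(11, F(-1)) + h)² = ((3 - ¾*(-1)) + 105)² = ((3 + ¾) + 105)² = (15/4 + 105)² = (435/4)² = 189225/16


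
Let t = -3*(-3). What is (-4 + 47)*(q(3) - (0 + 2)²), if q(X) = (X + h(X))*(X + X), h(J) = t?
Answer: 2924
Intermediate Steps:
t = 9
h(J) = 9
q(X) = 2*X*(9 + X) (q(X) = (X + 9)*(X + X) = (9 + X)*(2*X) = 2*X*(9 + X))
(-4 + 47)*(q(3) - (0 + 2)²) = (-4 + 47)*(2*3*(9 + 3) - (0 + 2)²) = 43*(2*3*12 - 1*2²) = 43*(72 - 1*4) = 43*(72 - 4) = 43*68 = 2924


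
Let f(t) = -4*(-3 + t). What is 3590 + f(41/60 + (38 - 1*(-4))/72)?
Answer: 53954/15 ≈ 3596.9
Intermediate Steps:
f(t) = 12 - 4*t
3590 + f(41/60 + (38 - 1*(-4))/72) = 3590 + (12 - 4*(41/60 + (38 - 1*(-4))/72)) = 3590 + (12 - 4*(41*(1/60) + (38 + 4)*(1/72))) = 3590 + (12 - 4*(41/60 + 42*(1/72))) = 3590 + (12 - 4*(41/60 + 7/12)) = 3590 + (12 - 4*19/15) = 3590 + (12 - 76/15) = 3590 + 104/15 = 53954/15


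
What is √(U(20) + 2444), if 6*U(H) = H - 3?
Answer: √88086/6 ≈ 49.465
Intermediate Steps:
U(H) = -½ + H/6 (U(H) = (H - 3)/6 = (-3 + H)/6 = -½ + H/6)
√(U(20) + 2444) = √((-½ + (⅙)*20) + 2444) = √((-½ + 10/3) + 2444) = √(17/6 + 2444) = √(14681/6) = √88086/6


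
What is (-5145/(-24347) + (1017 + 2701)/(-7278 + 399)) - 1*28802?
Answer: -4823900870117/167483013 ≈ -28802.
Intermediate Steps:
(-5145/(-24347) + (1017 + 2701)/(-7278 + 399)) - 1*28802 = (-5145*(-1/24347) + 3718/(-6879)) - 28802 = (5145/24347 + 3718*(-1/6879)) - 28802 = (5145/24347 - 3718/6879) - 28802 = -55129691/167483013 - 28802 = -4823900870117/167483013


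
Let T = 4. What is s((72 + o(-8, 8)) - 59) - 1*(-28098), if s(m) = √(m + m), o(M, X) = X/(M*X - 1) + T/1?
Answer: 28098 + √142610/65 ≈ 28104.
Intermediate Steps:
o(M, X) = 4 + X/(-1 + M*X) (o(M, X) = X/(M*X - 1) + 4/1 = X/(-1 + M*X) + 4*1 = X/(-1 + M*X) + 4 = 4 + X/(-1 + M*X))
s(m) = √2*√m (s(m) = √(2*m) = √2*√m)
s((72 + o(-8, 8)) - 59) - 1*(-28098) = √2*√((72 + (-4 + 8 + 4*(-8)*8)/(-1 - 8*8)) - 59) - 1*(-28098) = √2*√((72 + (-4 + 8 - 256)/(-1 - 64)) - 59) + 28098 = √2*√((72 - 252/(-65)) - 59) + 28098 = √2*√((72 - 1/65*(-252)) - 59) + 28098 = √2*√((72 + 252/65) - 59) + 28098 = √2*√(4932/65 - 59) + 28098 = √2*√(1097/65) + 28098 = √2*(√71305/65) + 28098 = √142610/65 + 28098 = 28098 + √142610/65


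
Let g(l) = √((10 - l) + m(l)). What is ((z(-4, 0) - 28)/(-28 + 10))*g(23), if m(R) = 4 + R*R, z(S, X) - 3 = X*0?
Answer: 25*√130/9 ≈ 31.672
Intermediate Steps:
z(S, X) = 3 (z(S, X) = 3 + X*0 = 3 + 0 = 3)
m(R) = 4 + R²
g(l) = √(14 + l² - l) (g(l) = √((10 - l) + (4 + l²)) = √(14 + l² - l))
((z(-4, 0) - 28)/(-28 + 10))*g(23) = ((3 - 28)/(-28 + 10))*√(14 + 23² - 1*23) = (-25/(-18))*√(14 + 529 - 23) = (-25*(-1/18))*√520 = 25*(2*√130)/18 = 25*√130/9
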